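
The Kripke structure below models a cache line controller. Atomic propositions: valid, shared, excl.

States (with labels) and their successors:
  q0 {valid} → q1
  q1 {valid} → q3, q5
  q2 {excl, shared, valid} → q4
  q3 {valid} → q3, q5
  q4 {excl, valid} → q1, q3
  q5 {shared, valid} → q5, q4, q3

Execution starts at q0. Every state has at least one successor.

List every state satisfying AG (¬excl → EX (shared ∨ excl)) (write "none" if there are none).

States satisfying ¬excl → EX (shared ∨ excl): {q1, q2, q3, q4, q5}.
States satisfying AG (¬excl → EX (shared ∨ excl)): {q1, q2, q3, q4, q5}.

{q1, q2, q3, q4, q5}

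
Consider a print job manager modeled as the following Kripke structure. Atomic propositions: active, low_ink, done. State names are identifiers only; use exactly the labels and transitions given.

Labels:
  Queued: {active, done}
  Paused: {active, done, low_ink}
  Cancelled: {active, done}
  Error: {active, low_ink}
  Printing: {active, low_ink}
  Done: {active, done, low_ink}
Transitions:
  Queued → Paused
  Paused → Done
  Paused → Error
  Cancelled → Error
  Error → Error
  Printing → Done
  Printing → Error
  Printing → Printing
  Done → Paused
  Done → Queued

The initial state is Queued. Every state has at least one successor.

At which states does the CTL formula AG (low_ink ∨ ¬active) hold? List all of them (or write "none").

{Error}

States satisfying low_ink ∨ ¬active: {Paused, Error, Printing, Done}.
States satisfying AG (low_ink ∨ ¬active): {Error}.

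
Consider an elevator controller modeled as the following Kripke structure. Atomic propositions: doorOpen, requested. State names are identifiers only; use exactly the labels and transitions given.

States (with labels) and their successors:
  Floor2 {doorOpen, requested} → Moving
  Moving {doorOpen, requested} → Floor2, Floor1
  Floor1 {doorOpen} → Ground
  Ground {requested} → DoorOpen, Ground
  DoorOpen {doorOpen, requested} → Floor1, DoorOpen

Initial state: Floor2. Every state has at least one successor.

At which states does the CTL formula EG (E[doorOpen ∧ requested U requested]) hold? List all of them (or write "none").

States satisfying E[doorOpen ∧ requested U requested]: {Floor2, Moving, Ground, DoorOpen}.
States satisfying EG (E[doorOpen ∧ requested U requested]): {Floor2, Moving, Ground, DoorOpen}.

{Floor2, Moving, Ground, DoorOpen}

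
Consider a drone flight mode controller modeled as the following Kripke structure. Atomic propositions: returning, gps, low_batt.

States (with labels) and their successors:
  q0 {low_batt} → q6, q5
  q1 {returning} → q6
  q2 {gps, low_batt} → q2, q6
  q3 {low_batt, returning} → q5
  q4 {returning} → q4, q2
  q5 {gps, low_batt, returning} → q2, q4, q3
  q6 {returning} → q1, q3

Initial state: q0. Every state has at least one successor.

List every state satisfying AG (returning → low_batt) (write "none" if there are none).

none

States satisfying returning → low_batt: {q0, q2, q3, q5}.
States satisfying AG (returning → low_batt): ∅.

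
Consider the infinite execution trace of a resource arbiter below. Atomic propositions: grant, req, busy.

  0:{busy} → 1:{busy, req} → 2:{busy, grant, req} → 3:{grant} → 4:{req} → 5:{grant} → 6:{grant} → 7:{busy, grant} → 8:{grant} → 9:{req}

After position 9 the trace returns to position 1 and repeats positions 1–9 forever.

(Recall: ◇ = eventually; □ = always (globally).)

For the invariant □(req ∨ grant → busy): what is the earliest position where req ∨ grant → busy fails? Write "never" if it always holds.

Check req ∨ grant → busy at each position in order: 0 ✓, 1 ✓, 2 ✓.
At position 3 the labels are {grant}, so req ∨ grant → busy is false there. This is the first violation.

3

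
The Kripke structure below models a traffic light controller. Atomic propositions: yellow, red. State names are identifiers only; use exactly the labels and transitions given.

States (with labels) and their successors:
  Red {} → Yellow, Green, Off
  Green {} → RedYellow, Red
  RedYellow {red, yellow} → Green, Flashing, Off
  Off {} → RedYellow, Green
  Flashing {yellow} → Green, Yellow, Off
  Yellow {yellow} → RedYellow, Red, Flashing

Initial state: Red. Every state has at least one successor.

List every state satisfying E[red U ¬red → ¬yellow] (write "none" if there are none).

States satisfying red: {RedYellow}.
States satisfying ¬red → ¬yellow: {Red, Green, RedYellow, Off}.
States satisfying E[red U ¬red → ¬yellow]: {Red, Green, RedYellow, Off}.

{Red, Green, RedYellow, Off}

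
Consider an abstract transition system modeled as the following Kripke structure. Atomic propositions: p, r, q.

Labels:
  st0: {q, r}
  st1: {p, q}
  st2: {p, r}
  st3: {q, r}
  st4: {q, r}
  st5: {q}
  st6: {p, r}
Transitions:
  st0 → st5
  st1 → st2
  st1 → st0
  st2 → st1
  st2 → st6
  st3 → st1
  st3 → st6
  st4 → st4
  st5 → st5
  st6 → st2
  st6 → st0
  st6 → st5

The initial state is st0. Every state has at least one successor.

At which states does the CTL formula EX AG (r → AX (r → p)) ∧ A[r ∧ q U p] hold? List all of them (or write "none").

States satisfying AG (r → AX (r → p)): {st0, st5}.
States satisfying EX AG (r → AX (r → p)): {st0, st1, st5, st6}.
States satisfying r ∧ q: {st0, st3, st4}.
States satisfying p: {st1, st2, st6}.
States satisfying A[r ∧ q U p]: {st1, st2, st3, st6}.
States satisfying EX AG (r → AX (r → p)) ∧ A[r ∧ q U p]: {st1, st6}.

{st1, st6}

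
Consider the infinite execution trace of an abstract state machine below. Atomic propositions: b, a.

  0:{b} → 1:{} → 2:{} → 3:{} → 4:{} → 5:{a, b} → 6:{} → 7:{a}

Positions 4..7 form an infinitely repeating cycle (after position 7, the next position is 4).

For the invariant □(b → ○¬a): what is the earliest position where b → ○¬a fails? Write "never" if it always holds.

never

b → ○¬a holds at every position 0..7, and those are all the positions the trace ever visits, so the invariant □(b → ○¬a) is never violated.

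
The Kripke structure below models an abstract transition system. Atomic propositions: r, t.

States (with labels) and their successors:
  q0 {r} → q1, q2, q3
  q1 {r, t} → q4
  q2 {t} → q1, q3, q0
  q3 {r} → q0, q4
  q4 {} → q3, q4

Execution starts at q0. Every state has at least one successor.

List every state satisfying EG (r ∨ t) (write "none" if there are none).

States satisfying r ∨ t: {q0, q1, q2, q3}.
States satisfying EG (r ∨ t): {q0, q2, q3}.

{q0, q2, q3}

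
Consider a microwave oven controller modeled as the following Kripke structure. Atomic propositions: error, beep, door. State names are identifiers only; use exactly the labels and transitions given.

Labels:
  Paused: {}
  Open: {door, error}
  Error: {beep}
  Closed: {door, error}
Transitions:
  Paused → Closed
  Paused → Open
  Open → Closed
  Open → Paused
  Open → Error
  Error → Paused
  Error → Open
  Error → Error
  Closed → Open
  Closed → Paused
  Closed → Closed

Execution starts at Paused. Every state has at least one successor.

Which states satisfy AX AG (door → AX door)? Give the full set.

States satisfying AG (door → AX door): ∅.
States satisfying AX AG (door → AX door): ∅.

none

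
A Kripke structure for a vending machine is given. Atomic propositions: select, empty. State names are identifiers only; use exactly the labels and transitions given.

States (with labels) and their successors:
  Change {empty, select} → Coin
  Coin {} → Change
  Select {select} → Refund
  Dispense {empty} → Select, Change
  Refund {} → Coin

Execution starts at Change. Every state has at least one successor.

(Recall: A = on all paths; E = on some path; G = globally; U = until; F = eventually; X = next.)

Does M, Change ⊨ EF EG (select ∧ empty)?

States satisfying EG (select ∧ empty): ∅.
States satisfying EF EG (select ∧ empty): ∅.
No suitable path/successor from Change witnesses the formula.
Change ∉ Sat(EF EG (select ∧ empty)).

Violated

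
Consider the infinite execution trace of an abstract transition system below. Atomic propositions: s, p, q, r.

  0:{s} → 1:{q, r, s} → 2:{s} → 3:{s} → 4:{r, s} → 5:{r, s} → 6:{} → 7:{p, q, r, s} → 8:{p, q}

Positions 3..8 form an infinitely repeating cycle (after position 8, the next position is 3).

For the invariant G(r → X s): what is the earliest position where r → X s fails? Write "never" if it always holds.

Check r → X s at each position in order: 0 ✓, 1 ✓, 2 ✓, 3 ✓, 4 ✓.
At position 5 the labels are {r, s} and the next position 6 has {}, so r → X s is false there. This is the first violation.

5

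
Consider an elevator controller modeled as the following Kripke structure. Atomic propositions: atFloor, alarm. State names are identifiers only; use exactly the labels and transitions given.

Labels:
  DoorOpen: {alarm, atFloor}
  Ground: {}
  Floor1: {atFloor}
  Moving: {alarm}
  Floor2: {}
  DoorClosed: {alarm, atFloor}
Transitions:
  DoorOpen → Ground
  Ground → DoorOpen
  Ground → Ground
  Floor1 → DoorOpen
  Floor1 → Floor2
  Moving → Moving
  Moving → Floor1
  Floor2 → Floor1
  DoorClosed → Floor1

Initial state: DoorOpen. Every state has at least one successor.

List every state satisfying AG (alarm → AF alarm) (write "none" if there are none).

States satisfying alarm → AF alarm: {DoorOpen, Ground, Floor1, Moving, Floor2, DoorClosed}.
States satisfying AG (alarm → AF alarm): {DoorOpen, Ground, Floor1, Moving, Floor2, DoorClosed}.

{DoorOpen, Ground, Floor1, Moving, Floor2, DoorClosed}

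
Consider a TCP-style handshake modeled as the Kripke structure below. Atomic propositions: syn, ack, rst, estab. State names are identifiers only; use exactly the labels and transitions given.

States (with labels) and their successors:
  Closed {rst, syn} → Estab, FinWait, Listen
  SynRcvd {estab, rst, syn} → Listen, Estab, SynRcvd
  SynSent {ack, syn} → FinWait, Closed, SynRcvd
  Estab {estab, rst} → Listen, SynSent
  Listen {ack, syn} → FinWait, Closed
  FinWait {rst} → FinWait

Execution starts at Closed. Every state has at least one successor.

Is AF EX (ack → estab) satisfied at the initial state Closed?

States satisfying EX (ack → estab): {Closed, SynRcvd, SynSent, Listen, FinWait}.
States satisfying AF EX (ack → estab): {Closed, SynRcvd, SynSent, Estab, Listen, FinWait}.
Closed ∈ Sat(AF EX (ack → estab)).

Holds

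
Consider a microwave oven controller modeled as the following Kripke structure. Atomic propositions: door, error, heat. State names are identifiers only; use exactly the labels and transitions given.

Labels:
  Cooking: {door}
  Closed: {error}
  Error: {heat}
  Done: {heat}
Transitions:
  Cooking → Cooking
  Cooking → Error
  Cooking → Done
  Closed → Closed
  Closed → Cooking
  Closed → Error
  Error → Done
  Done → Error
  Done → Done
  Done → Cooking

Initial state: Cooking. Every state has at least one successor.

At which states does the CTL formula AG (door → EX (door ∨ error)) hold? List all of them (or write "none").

States satisfying door → EX (door ∨ error): {Cooking, Closed, Error, Done}.
States satisfying AG (door → EX (door ∨ error)): {Cooking, Closed, Error, Done}.

{Cooking, Closed, Error, Done}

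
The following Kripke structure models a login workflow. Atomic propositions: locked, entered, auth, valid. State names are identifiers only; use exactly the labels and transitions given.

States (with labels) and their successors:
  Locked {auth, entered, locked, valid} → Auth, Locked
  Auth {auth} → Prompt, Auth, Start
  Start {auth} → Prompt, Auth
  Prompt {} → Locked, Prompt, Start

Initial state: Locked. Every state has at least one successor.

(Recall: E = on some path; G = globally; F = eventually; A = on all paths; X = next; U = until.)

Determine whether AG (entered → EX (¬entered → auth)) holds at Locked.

States satisfying entered → EX (¬entered → auth): {Locked, Auth, Start, Prompt}.
States satisfying AG (entered → EX (¬entered → auth)): {Locked, Auth, Start, Prompt}.
Every state reachable from Locked satisfies entered → EX (¬entered → auth).
Locked ∈ Sat(AG (entered → EX (¬entered → auth))).

Yes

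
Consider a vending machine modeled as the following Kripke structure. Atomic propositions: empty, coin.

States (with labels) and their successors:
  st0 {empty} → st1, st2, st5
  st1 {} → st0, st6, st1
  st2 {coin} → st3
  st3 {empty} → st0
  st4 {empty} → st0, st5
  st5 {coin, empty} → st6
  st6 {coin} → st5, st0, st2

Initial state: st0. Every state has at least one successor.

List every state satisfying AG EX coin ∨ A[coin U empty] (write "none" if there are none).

States satisfying EX coin: {st0, st1, st4, st5, st6}.
States satisfying AG EX coin: ∅.
States satisfying coin: {st2, st5, st6}.
States satisfying empty: {st0, st3, st4, st5}.
States satisfying A[coin U empty]: {st0, st2, st3, st4, st5, st6}.
States satisfying AG EX coin ∨ A[coin U empty]: {st0, st2, st3, st4, st5, st6}.

{st0, st2, st3, st4, st5, st6}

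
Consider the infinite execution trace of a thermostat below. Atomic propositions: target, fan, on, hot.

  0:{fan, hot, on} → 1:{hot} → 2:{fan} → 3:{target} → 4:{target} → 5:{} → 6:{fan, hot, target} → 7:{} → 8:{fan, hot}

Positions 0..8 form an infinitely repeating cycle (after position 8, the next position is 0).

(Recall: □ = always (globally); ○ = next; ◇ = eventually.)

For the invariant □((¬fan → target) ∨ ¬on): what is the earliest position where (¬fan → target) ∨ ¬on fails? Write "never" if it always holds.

(¬fan → target) ∨ ¬on holds at every position 0..8, and those are all the positions the trace ever visits, so the invariant □((¬fan → target) ∨ ¬on) is never violated.

never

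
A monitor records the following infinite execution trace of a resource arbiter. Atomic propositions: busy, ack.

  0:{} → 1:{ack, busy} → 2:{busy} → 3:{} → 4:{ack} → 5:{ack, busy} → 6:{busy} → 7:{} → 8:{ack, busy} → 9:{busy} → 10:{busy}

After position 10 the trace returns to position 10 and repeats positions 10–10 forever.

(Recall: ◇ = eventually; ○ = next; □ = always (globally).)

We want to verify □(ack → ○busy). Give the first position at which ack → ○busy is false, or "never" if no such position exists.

ack → ○busy holds at every position 0..10, and those are all the positions the trace ever visits, so the invariant □(ack → ○busy) is never violated.

never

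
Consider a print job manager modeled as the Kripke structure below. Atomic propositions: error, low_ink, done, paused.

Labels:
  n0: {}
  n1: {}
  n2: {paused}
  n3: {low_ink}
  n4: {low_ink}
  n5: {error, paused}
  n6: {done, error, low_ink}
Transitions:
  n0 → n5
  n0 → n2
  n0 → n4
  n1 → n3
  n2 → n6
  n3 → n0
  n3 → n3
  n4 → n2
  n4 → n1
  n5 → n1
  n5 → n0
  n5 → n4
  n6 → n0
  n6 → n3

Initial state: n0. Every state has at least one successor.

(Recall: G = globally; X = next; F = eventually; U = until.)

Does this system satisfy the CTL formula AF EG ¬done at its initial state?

States satisfying EG ¬done: {n0, n1, n3, n4, n5}.
States satisfying AF EG ¬done: {n0, n1, n2, n3, n4, n5, n6}.
n0 ∈ Sat(AF EG ¬done).

Satisfied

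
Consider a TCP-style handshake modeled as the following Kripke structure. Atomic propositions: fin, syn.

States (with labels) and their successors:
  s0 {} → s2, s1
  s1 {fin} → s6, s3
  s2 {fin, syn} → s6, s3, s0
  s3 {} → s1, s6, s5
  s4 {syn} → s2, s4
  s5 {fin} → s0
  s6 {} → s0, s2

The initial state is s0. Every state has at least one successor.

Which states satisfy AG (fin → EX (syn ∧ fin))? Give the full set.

none

States satisfying fin → EX (syn ∧ fin): {s0, s3, s4, s6}.
States satisfying AG (fin → EX (syn ∧ fin)): ∅.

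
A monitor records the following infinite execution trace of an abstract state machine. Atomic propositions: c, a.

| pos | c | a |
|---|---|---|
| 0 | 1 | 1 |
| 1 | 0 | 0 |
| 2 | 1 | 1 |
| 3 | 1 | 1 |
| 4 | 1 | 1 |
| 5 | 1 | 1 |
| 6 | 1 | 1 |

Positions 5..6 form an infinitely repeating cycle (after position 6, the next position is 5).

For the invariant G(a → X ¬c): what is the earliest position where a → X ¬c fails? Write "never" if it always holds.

2

Check a → X ¬c at each position in order: 0 ✓, 1 ✓.
At position 2 the labels are {a, c} and the next position 3 has {a, c}, so a → X ¬c is false there. This is the first violation.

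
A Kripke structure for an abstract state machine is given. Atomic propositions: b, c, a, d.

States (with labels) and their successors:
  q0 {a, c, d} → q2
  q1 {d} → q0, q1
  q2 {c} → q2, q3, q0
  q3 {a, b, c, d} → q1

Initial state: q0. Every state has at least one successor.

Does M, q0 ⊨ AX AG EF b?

States satisfying AG EF b: {q0, q1, q2, q3}.
States satisfying AX AG EF b: {q0, q1, q2, q3}.
q0 ∈ Sat(AX AG EF b).

Satisfied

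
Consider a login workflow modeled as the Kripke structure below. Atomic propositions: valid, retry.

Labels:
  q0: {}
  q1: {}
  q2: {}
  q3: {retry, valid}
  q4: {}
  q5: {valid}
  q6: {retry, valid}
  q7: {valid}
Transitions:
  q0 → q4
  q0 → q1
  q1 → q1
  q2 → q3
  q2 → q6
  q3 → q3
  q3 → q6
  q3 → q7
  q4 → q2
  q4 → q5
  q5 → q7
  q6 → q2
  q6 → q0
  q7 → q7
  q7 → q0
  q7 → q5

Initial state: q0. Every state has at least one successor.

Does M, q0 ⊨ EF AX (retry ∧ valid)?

States satisfying AX (retry ∧ valid): {q2}.
States satisfying EF AX (retry ∧ valid): {q0, q2, q3, q4, q5, q6, q7}.
Some path from q0 reaches a state where AX (retry ∧ valid) holds.
q0 ∈ Sat(EF AX (retry ∧ valid)).

Yes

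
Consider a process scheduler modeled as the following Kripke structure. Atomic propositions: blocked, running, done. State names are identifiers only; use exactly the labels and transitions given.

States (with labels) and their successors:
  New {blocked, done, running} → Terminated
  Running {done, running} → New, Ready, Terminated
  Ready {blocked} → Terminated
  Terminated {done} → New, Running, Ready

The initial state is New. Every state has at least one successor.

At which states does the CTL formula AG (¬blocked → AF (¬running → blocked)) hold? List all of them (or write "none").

{New, Running, Ready, Terminated}

States satisfying ¬blocked → AF (¬running → blocked): {New, Running, Ready, Terminated}.
States satisfying AG (¬blocked → AF (¬running → blocked)): {New, Running, Ready, Terminated}.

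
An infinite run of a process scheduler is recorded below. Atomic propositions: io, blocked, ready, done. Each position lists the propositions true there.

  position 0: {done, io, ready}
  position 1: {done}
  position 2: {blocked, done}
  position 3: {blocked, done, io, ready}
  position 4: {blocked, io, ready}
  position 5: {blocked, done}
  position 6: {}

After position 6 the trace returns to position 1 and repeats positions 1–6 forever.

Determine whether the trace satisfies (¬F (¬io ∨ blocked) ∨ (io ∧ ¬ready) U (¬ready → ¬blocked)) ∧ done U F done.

Satisfied

Walking from position 0: F done first holds at position 0, and done holds at every earlier position along the way, so done U F done holds.
At position 0: ¬F (¬io ∨ blocked) ∨ (io ∧ ¬ready) U (¬ready → ¬blocked) is true; done U F done is true; so (¬F (¬io ∨ blocked) ∨ (io ∧ ¬ready) U (¬ready → ¬blocked)) ∧ done U F done is true.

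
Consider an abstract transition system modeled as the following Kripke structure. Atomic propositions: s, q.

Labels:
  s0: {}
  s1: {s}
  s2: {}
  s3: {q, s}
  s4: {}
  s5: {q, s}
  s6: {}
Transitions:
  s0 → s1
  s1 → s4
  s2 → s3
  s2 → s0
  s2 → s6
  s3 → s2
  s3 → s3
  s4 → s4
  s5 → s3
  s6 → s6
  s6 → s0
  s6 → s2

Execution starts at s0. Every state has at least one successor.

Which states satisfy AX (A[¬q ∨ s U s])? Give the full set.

{s0, s5}

States satisfying A[¬q ∨ s U s]: {s0, s1, s3, s5}.
States satisfying AX (A[¬q ∨ s U s]): {s0, s5}.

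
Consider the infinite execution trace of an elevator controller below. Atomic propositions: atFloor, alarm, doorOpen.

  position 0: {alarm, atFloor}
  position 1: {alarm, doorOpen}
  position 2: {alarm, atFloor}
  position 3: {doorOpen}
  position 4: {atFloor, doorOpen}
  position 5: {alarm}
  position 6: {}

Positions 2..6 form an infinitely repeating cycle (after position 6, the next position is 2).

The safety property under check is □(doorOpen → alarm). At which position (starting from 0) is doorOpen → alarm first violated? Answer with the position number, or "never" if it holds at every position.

3

Check doorOpen → alarm at each position in order: 0 ✓, 1 ✓, 2 ✓.
At position 3 the labels are {doorOpen}, so doorOpen → alarm is false there. This is the first violation.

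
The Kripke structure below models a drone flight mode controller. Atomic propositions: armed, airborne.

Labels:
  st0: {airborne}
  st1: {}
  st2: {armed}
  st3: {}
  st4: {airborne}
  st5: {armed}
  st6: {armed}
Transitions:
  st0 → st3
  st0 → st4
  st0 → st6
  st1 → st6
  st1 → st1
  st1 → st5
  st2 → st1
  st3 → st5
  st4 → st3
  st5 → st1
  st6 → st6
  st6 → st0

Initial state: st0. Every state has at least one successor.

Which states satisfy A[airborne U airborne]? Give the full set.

{st0, st4}

States satisfying airborne: {st0, st4}.
States satisfying A[airborne U airborne]: {st0, st4}.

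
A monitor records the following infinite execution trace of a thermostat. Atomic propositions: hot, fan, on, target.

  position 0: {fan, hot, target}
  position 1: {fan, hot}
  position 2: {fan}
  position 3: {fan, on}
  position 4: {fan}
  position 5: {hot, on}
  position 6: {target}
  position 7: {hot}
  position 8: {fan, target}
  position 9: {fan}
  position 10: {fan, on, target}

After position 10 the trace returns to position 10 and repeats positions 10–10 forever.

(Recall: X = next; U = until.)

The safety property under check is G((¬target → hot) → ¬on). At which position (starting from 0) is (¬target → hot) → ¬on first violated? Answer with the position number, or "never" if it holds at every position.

5

Check (¬target → hot) → ¬on at each position in order: 0 ✓, 1 ✓, 2 ✓, 3 ✓, 4 ✓.
At position 5 the labels are {hot, on}, so (¬target → hot) → ¬on is false there. This is the first violation.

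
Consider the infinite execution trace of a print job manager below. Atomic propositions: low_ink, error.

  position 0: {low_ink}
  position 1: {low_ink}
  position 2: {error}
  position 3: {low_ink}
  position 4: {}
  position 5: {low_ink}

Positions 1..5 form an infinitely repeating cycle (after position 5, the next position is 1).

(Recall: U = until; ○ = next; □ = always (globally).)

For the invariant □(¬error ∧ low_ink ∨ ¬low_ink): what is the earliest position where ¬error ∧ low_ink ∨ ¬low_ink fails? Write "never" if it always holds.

¬error ∧ low_ink ∨ ¬low_ink holds at every position 0..5, and those are all the positions the trace ever visits, so the invariant □(¬error ∧ low_ink ∨ ¬low_ink) is never violated.

never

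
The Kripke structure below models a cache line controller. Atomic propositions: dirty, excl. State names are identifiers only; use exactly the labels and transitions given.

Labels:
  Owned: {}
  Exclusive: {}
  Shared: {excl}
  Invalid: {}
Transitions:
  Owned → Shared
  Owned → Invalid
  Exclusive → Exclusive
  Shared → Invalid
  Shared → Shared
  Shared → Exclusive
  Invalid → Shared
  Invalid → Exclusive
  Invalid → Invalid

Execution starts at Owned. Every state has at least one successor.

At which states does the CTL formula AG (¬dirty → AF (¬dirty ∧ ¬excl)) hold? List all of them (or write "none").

{Exclusive}

States satisfying ¬dirty → AF (¬dirty ∧ ¬excl): {Owned, Exclusive, Invalid}.
States satisfying AG (¬dirty → AF (¬dirty ∧ ¬excl)): {Exclusive}.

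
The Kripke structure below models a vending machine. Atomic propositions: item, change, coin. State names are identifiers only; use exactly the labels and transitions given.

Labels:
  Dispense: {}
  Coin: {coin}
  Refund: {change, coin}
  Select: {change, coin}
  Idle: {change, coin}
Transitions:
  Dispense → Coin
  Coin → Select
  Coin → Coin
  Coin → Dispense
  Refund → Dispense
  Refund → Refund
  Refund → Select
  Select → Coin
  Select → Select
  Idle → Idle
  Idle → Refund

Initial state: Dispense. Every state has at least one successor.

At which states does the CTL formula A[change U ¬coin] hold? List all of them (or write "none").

States satisfying change: {Refund, Select, Idle}.
States satisfying ¬coin: {Dispense}.
States satisfying A[change U ¬coin]: {Dispense}.

{Dispense}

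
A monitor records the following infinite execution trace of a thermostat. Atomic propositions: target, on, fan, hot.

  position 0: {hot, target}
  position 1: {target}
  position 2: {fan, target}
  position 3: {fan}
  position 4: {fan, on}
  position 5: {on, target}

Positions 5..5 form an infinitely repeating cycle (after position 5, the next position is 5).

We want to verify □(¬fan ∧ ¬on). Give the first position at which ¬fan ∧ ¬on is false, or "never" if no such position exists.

Check ¬fan ∧ ¬on at each position in order: 0 ✓, 1 ✓.
At position 2 the labels are {fan, target}, so ¬fan ∧ ¬on is false there. This is the first violation.

2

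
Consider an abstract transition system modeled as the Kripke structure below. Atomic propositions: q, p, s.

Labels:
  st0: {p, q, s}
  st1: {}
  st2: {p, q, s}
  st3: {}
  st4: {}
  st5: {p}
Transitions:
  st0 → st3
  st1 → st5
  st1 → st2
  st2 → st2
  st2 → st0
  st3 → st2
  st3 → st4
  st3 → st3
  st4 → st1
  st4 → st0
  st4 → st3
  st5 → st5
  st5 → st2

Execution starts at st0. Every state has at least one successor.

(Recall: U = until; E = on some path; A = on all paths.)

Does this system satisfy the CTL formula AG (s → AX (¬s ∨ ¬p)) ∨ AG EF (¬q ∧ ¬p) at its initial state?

States satisfying s → AX (¬s ∨ ¬p): {st0, st1, st3, st4, st5}.
States satisfying AG (s → AX (¬s ∨ ¬p)): ∅.
States satisfying EF (¬q ∧ ¬p): {st0, st1, st2, st3, st4, st5}.
States satisfying AG EF (¬q ∧ ¬p): {st0, st1, st2, st3, st4, st5}.
States satisfying AG (s → AX (¬s ∨ ¬p)) ∨ AG EF (¬q ∧ ¬p): {st0, st1, st2, st3, st4, st5}.
st0 ∈ Sat(AG (s → AX (¬s ∨ ¬p)) ∨ AG EF (¬q ∧ ¬p)).

Holds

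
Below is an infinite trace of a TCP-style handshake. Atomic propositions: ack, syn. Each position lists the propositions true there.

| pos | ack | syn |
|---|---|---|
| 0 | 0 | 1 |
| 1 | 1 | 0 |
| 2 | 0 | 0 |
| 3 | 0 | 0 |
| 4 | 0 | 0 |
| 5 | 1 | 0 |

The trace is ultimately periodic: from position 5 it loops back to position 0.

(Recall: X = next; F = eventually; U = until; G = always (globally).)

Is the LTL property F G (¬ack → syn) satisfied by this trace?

G (¬ack → syn) is false at every position 0..5, so it never becomes true and F G (¬ack → syn) fails.

Does not hold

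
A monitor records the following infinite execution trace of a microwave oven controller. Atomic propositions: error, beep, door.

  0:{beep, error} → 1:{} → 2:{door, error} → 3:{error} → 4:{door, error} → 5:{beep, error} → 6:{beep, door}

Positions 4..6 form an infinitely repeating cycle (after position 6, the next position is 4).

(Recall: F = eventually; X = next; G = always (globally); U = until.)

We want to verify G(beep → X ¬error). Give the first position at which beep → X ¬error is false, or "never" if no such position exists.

6

Check beep → X ¬error at each position in order: 0 ✓, 1 ✓, 2 ✓, 3 ✓, 4 ✓, 5 ✓.
At position 6 the labels are {beep, door} and the next position 4 has {door, error}, so beep → X ¬error is false there. This is the first violation.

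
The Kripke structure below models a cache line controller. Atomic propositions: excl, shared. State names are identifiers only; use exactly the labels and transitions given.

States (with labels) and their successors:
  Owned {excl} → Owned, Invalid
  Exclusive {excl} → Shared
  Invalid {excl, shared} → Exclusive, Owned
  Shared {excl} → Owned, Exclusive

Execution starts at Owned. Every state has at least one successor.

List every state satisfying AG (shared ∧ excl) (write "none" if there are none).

none

States satisfying shared ∧ excl: {Invalid}.
States satisfying AG (shared ∧ excl): ∅.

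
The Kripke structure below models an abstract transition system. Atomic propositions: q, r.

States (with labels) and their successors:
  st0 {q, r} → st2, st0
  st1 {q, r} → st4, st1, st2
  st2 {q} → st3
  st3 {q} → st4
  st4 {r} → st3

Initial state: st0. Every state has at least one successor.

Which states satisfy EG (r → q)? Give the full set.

{st0, st1}

States satisfying r → q: {st0, st1, st2, st3}.
States satisfying EG (r → q): {st0, st1}.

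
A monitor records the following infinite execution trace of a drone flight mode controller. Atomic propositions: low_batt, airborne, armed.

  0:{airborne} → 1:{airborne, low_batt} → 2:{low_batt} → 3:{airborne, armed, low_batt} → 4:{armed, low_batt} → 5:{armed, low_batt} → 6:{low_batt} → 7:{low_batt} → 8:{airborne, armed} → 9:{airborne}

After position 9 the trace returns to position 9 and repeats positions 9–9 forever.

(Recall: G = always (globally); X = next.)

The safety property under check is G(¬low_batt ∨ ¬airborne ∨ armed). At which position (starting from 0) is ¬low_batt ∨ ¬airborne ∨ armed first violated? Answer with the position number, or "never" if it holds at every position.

Check ¬low_batt ∨ ¬airborne ∨ armed at each position in order: 0 ✓.
At position 1 the labels are {airborne, low_batt}, so ¬low_batt ∨ ¬airborne ∨ armed is false there. This is the first violation.

1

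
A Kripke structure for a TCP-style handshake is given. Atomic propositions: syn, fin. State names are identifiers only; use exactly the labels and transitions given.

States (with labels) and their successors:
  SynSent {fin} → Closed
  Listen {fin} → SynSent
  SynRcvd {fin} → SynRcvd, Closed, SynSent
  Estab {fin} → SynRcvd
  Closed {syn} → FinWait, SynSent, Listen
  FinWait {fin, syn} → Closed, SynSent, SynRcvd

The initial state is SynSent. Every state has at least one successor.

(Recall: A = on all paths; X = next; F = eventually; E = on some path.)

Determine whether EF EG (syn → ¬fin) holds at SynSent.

States satisfying EG (syn → ¬fin): {SynSent, Listen, SynRcvd, Estab, Closed}.
States satisfying EF EG (syn → ¬fin): {SynSent, Listen, SynRcvd, Estab, Closed, FinWait}.
Some path from SynSent reaches a state where EG (syn → ¬fin) holds.
SynSent ∈ Sat(EF EG (syn → ¬fin)).

Holds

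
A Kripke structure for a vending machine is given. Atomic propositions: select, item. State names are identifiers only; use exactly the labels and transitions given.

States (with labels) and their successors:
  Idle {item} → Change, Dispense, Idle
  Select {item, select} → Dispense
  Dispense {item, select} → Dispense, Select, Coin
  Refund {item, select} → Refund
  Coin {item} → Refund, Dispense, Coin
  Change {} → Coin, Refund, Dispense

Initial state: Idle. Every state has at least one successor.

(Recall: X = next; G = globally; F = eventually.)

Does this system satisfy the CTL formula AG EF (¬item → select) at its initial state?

Satisfied

States satisfying EF (¬item → select): {Idle, Select, Dispense, Refund, Coin, Change}.
States satisfying AG EF (¬item → select): {Idle, Select, Dispense, Refund, Coin, Change}.
Every state reachable from Idle satisfies EF (¬item → select).
Idle ∈ Sat(AG EF (¬item → select)).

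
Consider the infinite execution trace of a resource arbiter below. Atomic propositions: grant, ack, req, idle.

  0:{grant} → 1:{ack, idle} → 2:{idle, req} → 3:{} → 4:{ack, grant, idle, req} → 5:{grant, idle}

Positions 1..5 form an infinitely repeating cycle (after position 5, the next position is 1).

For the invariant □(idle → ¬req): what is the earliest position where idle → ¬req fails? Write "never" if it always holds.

Check idle → ¬req at each position in order: 0 ✓, 1 ✓.
At position 2 the labels are {idle, req}, so idle → ¬req is false there. This is the first violation.

2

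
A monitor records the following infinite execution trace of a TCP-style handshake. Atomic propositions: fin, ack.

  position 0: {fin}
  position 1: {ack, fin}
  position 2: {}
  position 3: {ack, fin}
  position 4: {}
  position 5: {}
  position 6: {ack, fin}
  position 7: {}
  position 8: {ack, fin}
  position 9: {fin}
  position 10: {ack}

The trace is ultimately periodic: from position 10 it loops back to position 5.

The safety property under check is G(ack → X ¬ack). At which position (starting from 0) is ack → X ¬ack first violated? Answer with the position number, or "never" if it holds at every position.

never

ack → X ¬ack holds at every position 0..10, and those are all the positions the trace ever visits, so the invariant G(ack → X ¬ack) is never violated.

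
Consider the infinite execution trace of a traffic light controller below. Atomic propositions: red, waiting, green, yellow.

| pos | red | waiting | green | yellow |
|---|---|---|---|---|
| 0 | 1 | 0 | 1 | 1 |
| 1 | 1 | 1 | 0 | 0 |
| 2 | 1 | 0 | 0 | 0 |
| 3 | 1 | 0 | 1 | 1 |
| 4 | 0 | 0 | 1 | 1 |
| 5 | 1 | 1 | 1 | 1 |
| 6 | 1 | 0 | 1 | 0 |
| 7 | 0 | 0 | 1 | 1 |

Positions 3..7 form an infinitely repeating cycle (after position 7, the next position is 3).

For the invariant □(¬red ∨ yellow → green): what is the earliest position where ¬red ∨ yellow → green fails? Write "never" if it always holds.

never

¬red ∨ yellow → green holds at every position 0..7, and those are all the positions the trace ever visits, so the invariant □(¬red ∨ yellow → green) is never violated.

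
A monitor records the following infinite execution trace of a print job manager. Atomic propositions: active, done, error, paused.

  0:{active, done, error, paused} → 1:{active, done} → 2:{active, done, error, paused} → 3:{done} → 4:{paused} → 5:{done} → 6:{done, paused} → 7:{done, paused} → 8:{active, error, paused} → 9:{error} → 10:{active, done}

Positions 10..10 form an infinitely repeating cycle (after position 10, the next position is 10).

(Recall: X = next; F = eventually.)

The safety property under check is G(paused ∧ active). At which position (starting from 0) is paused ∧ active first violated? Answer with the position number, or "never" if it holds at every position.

1

Check paused ∧ active at each position in order: 0 ✓.
At position 1 the labels are {active, done}, so paused ∧ active is false there. This is the first violation.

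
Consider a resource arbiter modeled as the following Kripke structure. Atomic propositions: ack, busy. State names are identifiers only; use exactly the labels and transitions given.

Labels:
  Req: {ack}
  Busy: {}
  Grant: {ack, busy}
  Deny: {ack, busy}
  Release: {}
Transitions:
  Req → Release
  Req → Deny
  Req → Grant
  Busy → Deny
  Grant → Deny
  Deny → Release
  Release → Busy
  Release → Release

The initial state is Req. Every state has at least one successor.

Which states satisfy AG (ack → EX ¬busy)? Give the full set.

States satisfying ack → EX ¬busy: {Req, Busy, Deny, Release}.
States satisfying AG (ack → EX ¬busy): {Busy, Deny, Release}.

{Busy, Deny, Release}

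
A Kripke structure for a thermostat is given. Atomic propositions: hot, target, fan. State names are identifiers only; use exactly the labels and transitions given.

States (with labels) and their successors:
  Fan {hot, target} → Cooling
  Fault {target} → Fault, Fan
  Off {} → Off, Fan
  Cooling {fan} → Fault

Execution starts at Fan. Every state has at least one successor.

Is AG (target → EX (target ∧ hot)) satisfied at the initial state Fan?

Violated

States satisfying target → EX (target ∧ hot): {Fault, Off, Cooling}.
States satisfying AG (target → EX (target ∧ hot)): ∅.
Fan is reachable from Fan and violates target → EX (target ∧ hot), so AG fails at Fan.
Fan ∉ Sat(AG (target → EX (target ∧ hot))).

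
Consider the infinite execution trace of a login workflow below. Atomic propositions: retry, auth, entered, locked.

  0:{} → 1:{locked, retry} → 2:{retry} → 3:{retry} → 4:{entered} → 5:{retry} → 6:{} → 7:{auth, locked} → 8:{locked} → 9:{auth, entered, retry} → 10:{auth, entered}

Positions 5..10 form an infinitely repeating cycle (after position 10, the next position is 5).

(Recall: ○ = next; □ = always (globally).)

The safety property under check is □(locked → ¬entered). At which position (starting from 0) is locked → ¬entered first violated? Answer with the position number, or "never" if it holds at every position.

never

locked → ¬entered holds at every position 0..10, and those are all the positions the trace ever visits, so the invariant □(locked → ¬entered) is never violated.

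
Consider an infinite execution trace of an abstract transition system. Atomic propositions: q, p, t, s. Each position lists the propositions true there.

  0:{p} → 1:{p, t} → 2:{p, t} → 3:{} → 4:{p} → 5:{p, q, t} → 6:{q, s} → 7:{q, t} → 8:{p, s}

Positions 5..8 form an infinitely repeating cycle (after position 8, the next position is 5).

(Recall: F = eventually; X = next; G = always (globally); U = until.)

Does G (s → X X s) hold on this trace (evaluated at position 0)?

Satisfied

s → X X s holds at every position 0..8, and those are all positions ever visited, so G (s → X X s) holds.
Positions where s holds: 6, 8.
Check X X s at each: 6→ok, 8→ok.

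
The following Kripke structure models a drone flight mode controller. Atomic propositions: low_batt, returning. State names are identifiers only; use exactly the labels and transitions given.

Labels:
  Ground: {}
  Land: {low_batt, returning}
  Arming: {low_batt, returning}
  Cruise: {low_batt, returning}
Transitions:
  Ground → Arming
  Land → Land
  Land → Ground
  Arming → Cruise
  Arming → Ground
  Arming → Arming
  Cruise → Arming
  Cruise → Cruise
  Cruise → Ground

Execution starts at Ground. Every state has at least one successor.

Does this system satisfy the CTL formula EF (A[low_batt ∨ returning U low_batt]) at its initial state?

States satisfying A[low_batt ∨ returning U low_batt]: {Land, Arming, Cruise}.
States satisfying EF (A[low_batt ∨ returning U low_batt]): {Ground, Land, Arming, Cruise}.
Some path from Ground reaches a state where A[low_batt ∨ returning U low_batt] holds.
Ground ∈ Sat(EF (A[low_batt ∨ returning U low_batt])).

Satisfied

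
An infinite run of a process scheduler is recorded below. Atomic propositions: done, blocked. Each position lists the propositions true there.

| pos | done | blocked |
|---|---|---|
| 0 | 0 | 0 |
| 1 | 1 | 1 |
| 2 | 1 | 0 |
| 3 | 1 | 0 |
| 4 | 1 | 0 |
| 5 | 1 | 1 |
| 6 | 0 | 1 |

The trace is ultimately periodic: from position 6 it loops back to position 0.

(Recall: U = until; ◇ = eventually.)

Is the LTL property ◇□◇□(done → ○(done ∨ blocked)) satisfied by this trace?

□◇□(done → ○(done ∨ blocked)) holds at position 0, which is reachable from 0, so ◇□◇□(done → ○(done ∨ blocked)) holds.

Satisfied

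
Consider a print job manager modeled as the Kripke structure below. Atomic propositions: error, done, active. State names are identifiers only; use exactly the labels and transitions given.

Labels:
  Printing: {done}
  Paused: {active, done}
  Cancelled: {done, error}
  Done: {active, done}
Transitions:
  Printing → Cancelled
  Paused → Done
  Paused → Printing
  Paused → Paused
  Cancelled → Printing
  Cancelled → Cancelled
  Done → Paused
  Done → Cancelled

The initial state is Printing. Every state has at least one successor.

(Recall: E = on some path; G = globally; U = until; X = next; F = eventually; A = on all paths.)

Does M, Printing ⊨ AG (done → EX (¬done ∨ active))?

States satisfying done → EX (¬done ∨ active): {Paused, Done}.
States satisfying AG (done → EX (¬done ∨ active)): ∅.
Cancelled is reachable from Printing and violates done → EX (¬done ∨ active), so AG fails at Printing.
Printing ∉ Sat(AG (done → EX (¬done ∨ active))).

Violated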